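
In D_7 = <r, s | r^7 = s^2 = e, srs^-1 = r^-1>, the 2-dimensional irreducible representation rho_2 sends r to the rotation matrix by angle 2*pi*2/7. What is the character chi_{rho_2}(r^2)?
chi_{rho_2}(r^2) = 2*cos(2*pi*2*2/7) = -2*cos(pi/7)

Details: rho_2(r^2) is rotation by angle 2*pi*2*2/7, whose trace is 2*cos(2*pi*2*2/7) = -2*cos(pi/7).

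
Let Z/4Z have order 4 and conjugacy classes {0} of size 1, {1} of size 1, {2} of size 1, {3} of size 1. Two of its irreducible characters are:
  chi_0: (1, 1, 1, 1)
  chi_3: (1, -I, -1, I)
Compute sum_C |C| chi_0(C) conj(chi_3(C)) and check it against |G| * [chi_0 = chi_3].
Sum = 0; so <chi_0, chi_3> = 0 (distinct irreducibles are orthogonal).

Argument: Compute term by term over conjugacy classes (|C| * chi_0(C) * conj(chi_3(C))):
  1*(1)*conj(1) + 1*(1)*conj(-I) + 1*(1)*conj(-1) + 1*(1)*conj(I)
  = (1) + (I) + (-1) + (-I)
  = 0.
(Exp terms are combined using exp(i*s)*conj(exp(i*t)) = exp(i*(s-t)), and sums of them are collapsed using the identity that for every m > 1 the m distinct m-th roots of unity sum to 0, e.g. 1 + exp(2*I*pi/3) + exp(-2*I*pi/3) = 0.)
Dividing by |G| = 4 gives 0/4 = 0, matching the row-orthogonality relation <chi_0, chi_3> = [chi_0 = chi_3].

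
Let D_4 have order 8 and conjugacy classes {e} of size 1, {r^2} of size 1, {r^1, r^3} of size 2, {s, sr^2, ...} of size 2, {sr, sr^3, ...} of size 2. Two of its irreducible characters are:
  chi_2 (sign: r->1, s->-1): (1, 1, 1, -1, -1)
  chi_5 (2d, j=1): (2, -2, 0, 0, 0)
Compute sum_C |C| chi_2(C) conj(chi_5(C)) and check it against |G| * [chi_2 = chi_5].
Sum = 0; so <chi_2, chi_5> = 0 (distinct irreducibles are orthogonal).

Why: Compute term by term over conjugacy classes (|C| * chi_2(C) * conj(chi_5(C))):
  1*(1)*conj(2) + 1*(1)*conj(-2) + 2*(1)*conj(0) + 2*(-1)*conj(0) + 2*(-1)*conj(0)
  = (2) + (-2) + (0) + (0) + (0)
  = 0.
Dividing by |G| = 8 gives 0/8 = 0, matching the row-orthogonality relation <chi_2, chi_5> = [chi_2 = chi_5].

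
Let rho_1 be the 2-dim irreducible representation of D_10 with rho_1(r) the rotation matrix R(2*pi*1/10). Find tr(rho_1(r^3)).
chi_{rho_1}(r^3) = 2*cos(2*pi*1*3/10) = 1/2 - sqrt(5)/2

rho_1(r^3) is rotation by angle 2*pi*1*3/10, whose trace is 2*cos(2*pi*1*3/10) = 1/2 - sqrt(5)/2.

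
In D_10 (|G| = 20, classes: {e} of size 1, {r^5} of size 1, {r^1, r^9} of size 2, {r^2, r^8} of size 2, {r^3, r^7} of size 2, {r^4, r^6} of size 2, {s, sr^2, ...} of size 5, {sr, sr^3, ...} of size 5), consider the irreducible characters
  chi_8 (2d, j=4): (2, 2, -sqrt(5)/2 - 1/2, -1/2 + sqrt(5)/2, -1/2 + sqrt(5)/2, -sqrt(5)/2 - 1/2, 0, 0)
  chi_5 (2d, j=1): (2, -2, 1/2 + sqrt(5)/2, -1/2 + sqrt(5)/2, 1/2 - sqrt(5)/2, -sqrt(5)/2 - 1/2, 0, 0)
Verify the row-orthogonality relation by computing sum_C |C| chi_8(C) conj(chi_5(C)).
Sum = 0; so <chi_8, chi_5> = 0 (distinct irreducibles are orthogonal).

Derivation: Compute term by term over conjugacy classes (|C| * chi_8(C) * conj(chi_5(C))):
  1*(2)*conj(2) + 1*(2)*conj(-2) + 2*(-sqrt(5)/2 - 1/2)*conj(1/2 + sqrt(5)/2) + 2*(-1/2 + sqrt(5)/2)*conj(-1/2 + sqrt(5)/2) + 2*(-1/2 + sqrt(5)/2)*conj(1/2 - sqrt(5)/2) + 2*(-sqrt(5)/2 - 1/2)*conj(-sqrt(5)/2 - 1/2) + 5*(0)*conj(0) + 5*(0)*conj(0)
  = (4) + (-4) + (-3 - sqrt(5)) + (3 - sqrt(5)) + (-3 + sqrt(5)) + (sqrt(5) + 3) + (0) + (0)
  = 0.
Dividing by |G| = 20 gives 0/20 = 0, matching the row-orthogonality relation <chi_8, chi_5> = [chi_8 = chi_5].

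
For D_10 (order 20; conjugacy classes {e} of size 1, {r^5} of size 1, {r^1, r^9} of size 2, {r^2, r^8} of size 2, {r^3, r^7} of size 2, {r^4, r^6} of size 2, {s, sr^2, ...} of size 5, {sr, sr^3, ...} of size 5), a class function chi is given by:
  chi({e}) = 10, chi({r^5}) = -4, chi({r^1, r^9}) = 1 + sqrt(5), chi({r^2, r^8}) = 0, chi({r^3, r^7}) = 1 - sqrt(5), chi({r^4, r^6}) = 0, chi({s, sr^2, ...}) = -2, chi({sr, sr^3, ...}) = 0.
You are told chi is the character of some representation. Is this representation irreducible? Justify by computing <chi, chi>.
Not irreducible (reducible): <chi, chi> = 8 > 1.

Working: <chi, chi> = (1/|G|) sum_C |C| * |chi(C)|^2 = (1/20)[1*|10|^2 + 1*|-4|^2 + 2*|1 + sqrt(5)|^2 + 2*|0|^2 + 2*|1 - sqrt(5)|^2 + 2*|0|^2 + 5*|-2|^2 + 5*|0|^2]
  = (1/20)[(100) + (16) + (4*sqrt(5) + 12) + (0) + (12 - 4*sqrt(5)) + (0) + (20) + (0)] = 160/20 = 8.
A character is irreducible iff <chi, chi> = 1, so this representation is reducible.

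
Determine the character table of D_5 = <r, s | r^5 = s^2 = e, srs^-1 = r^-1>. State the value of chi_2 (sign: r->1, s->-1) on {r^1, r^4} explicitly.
Conjugacy classes: {e} of size 1, {r^1, r^4} of size 2, {r^2, r^3} of size 2, {s, sr, ..., sr^4} of size 5.
Character table:
  irrep \ class              {e} (size 1)  {r^1, r^4} (size 2)  {r^2, r^3} (size 2)  {s, sr, ..., sr^4} (size 5)
  chi_1 (triv)               1             1                    1                    1                          
  chi_2 (sign: r->1, s->-1)  1             1                    1                    -1                         
  chi_3 (2d, j=1)            2             -1/2 + sqrt(5)/2     -sqrt(5)/2 - 1/2     0                          
  chi_4 (2d, j=2)            2             -sqrt(5)/2 - 1/2     -1/2 + sqrt(5)/2     0                          

Spot check: chi_2 (sign: r->1, s->-1) on {r^1, r^4} = 1.

Argument: D_5 has order 2*5 = 10 with 4 conjugacy classes, hence 4 irreducibles. Sum of squared dims 1 + 1 + 4 + 4 = 10 = |G|. Linear characters come from the abelianisation; the 2-dimensional irreps have character r^k -> 2*cos(2*pi*j*k/5), reflections -> 0.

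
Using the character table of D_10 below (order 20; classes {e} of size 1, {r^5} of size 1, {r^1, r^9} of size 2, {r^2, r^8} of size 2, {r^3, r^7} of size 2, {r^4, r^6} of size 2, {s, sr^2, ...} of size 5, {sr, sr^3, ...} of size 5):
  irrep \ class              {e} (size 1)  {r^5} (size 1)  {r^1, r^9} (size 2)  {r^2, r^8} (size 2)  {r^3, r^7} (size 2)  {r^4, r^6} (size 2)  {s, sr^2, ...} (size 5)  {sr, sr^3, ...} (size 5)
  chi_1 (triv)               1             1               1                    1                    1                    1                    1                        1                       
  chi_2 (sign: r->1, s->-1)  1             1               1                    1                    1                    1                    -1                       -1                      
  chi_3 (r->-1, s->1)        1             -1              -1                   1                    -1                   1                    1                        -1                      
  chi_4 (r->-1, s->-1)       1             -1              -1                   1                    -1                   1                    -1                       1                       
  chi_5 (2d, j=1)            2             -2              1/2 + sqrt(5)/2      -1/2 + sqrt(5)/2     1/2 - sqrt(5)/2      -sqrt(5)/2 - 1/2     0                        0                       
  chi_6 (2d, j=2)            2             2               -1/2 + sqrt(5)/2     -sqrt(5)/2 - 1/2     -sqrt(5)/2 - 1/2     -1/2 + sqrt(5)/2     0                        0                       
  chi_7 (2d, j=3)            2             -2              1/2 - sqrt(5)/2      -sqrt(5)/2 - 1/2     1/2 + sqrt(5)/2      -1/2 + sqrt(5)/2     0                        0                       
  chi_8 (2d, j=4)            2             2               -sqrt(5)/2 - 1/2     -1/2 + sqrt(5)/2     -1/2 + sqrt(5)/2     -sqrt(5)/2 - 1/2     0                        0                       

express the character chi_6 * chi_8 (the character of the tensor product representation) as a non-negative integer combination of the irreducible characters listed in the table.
chi_6 tensor chi_8 = chi_6 + chi_8 (all other irreducibles have multiplicity 0).

Reasoning: The character of a tensor product is the pointwise product (chi_6 * chi_8)(C) = chi_6(C) * chi_8(C):
  {e}: (2)*(2), {r^5}: (2)*(2), {r^1, r^9}: (-1/2 + sqrt(5)/2)*(-sqrt(5)/2 - 1/2), {r^2, r^8}: (-sqrt(5)/2 - 1/2)*(-1/2 + sqrt(5)/2), {r^3, r^7}: (-sqrt(5)/2 - 1/2)*(-1/2 + sqrt(5)/2), {r^4, r^6}: (-1/2 + sqrt(5)/2)*(-sqrt(5)/2 - 1/2), {s, sr^2, ...}: (0)*(0), {sr, sr^3, ...}: (0)*(0)
so (chi_6 * chi_8) takes values
  {e} -> 4, {r^5} -> 4, {r^1, r^9} -> -1, {r^2, r^8} -> -1, {r^3, r^7} -> -1, {r^4, r^6} -> -1, {s, sr^2, ...} -> 0, {sr, sr^3, ...} -> 0.
Now take the inner product of this character with each irreducible chi from the table, <chi_6*chi_8, chi> = (1/20) sum_C |C| (chi_6*chi_8)(C) conj(chi(C)):
  <chi_6*chi_8, chi_1> = (1/20)[1*(4)*conj(1) + 1*(4)*conj(1) + 2*(-1)*conj(1) + 2*(-1)*conj(1) + 2*(-1)*conj(1) + 2*(-1)*conj(1) + 5*(0)*conj(1) + 5*(0)*conj(1)]
      = (1/20)[(4) + (4) + (-2) + (-2) + (-2) + (-2) + (0) + (0)] = 0/20 = 0
  <chi_6*chi_8, chi_2> = (1/20)[1*(4)*conj(1) + 1*(4)*conj(1) + 2*(-1)*conj(1) + 2*(-1)*conj(1) + 2*(-1)*conj(1) + 2*(-1)*conj(1) + 5*(0)*conj(-1) + 5*(0)*conj(-1)]
      = (1/20)[(4) + (4) + (-2) + (-2) + (-2) + (-2) + (0) + (0)] = 0/20 = 0
  <chi_6*chi_8, chi_3> = (1/20)[1*(4)*conj(1) + 1*(4)*conj(-1) + 2*(-1)*conj(-1) + 2*(-1)*conj(1) + 2*(-1)*conj(-1) + 2*(-1)*conj(1) + 5*(0)*conj(1) + 5*(0)*conj(-1)]
      = (1/20)[(4) + (-4) + (2) + (-2) + (2) + (-2) + (0) + (0)] = 0/20 = 0
  <chi_6*chi_8, chi_4> = (1/20)[1*(4)*conj(1) + 1*(4)*conj(-1) + 2*(-1)*conj(-1) + 2*(-1)*conj(1) + 2*(-1)*conj(-1) + 2*(-1)*conj(1) + 5*(0)*conj(-1) + 5*(0)*conj(1)]
      = (1/20)[(4) + (-4) + (2) + (-2) + (2) + (-2) + (0) + (0)] = 0/20 = 0
  <chi_6*chi_8, chi_5> = (1/20)[1*(4)*conj(2) + 1*(4)*conj(-2) + 2*(-1)*conj(1/2 + sqrt(5)/2) + 2*(-1)*conj(-1/2 + sqrt(5)/2) + 2*(-1)*conj(1/2 - sqrt(5)/2) + 2*(-1)*conj(-sqrt(5)/2 - 1/2) + 5*(0)*conj(0) + 5*(0)*conj(0)]
      = (1/20)[(8) + (-8) + (-sqrt(5) - 1) + (1 - sqrt(5)) + (-1 + sqrt(5)) + (1 + sqrt(5)) + (0) + (0)] = 0/20 = 0
  <chi_6*chi_8, chi_6> = (1/20)[1*(4)*conj(2) + 1*(4)*conj(2) + 2*(-1)*conj(-1/2 + sqrt(5)/2) + 2*(-1)*conj(-sqrt(5)/2 - 1/2) + 2*(-1)*conj(-sqrt(5)/2 - 1/2) + 2*(-1)*conj(-1/2 + sqrt(5)/2) + 5*(0)*conj(0) + 5*(0)*conj(0)]
      = (1/20)[(8) + (8) + (1 - sqrt(5)) + (1 + sqrt(5)) + (1 + sqrt(5)) + (1 - sqrt(5)) + (0) + (0)] = 20/20 = 1
  <chi_6*chi_8, chi_7> = (1/20)[1*(4)*conj(2) + 1*(4)*conj(-2) + 2*(-1)*conj(1/2 - sqrt(5)/2) + 2*(-1)*conj(-sqrt(5)/2 - 1/2) + 2*(-1)*conj(1/2 + sqrt(5)/2) + 2*(-1)*conj(-1/2 + sqrt(5)/2) + 5*(0)*conj(0) + 5*(0)*conj(0)]
      = (1/20)[(8) + (-8) + (-1 + sqrt(5)) + (1 + sqrt(5)) + (-sqrt(5) - 1) + (1 - sqrt(5)) + (0) + (0)] = 0/20 = 0
  <chi_6*chi_8, chi_8> = (1/20)[1*(4)*conj(2) + 1*(4)*conj(2) + 2*(-1)*conj(-sqrt(5)/2 - 1/2) + 2*(-1)*conj(-1/2 + sqrt(5)/2) + 2*(-1)*conj(-1/2 + sqrt(5)/2) + 2*(-1)*conj(-sqrt(5)/2 - 1/2) + 5*(0)*conj(0) + 5*(0)*conj(0)]
      = (1/20)[(8) + (8) + (1 + sqrt(5)) + (1 - sqrt(5)) + (1 - sqrt(5)) + (1 + sqrt(5)) + (0) + (0)] = 20/20 = 1
Hence the multiplicities are chi_6: 1, chi_8: 1. Dimension check: dim(chi_6)*dim(chi_8) = 2*2 = 4 and sum (mult * dim) = 1*2 + 1*2 = 4.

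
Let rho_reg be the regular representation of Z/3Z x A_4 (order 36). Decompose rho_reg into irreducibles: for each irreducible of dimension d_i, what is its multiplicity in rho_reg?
Each irreducible V_i of dimension d_i appears with multiplicity d_i, i.e. rho_reg = (direct sum over all irreducibles V_i) d_i V_i. The irreducible dimensions for Z/3Z x A_4 are 1, 1, 1, 1, 1, 1, 1, 1, 1, 3, 3, 3: 9 irreducibles of dimension 1, each with multiplicity 1; 3 irreducibles of dimension 3, each with multiplicity 3. Total dimension 9*1*1 + 3*3*3 = 36 = |G|.

Why: General theorem: in the regular representation of a finite group G, each irreducible appears with multiplicity equal to its dimension. Check: dim(rho_reg) = sum d_i^2 = 1 + 1 + 1 + 1 + 1 + 1 + 1 + 1 + 1 + 9 + 9 + 9 = 36 = |G|.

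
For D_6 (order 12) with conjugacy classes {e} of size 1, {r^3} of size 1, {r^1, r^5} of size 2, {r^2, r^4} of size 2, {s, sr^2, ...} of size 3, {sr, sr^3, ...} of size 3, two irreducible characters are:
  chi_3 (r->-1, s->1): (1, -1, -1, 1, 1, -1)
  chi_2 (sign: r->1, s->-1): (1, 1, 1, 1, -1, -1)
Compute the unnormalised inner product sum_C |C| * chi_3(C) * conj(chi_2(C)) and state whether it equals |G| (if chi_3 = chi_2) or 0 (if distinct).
Sum = 0; so <chi_3, chi_2> = 0 (distinct irreducibles are orthogonal).

Derivation: Compute term by term over conjugacy classes (|C| * chi_3(C) * conj(chi_2(C))):
  1*(1)*conj(1) + 1*(-1)*conj(1) + 2*(-1)*conj(1) + 2*(1)*conj(1) + 3*(1)*conj(-1) + 3*(-1)*conj(-1)
  = (1) + (-1) + (-2) + (2) + (-3) + (3)
  = 0.
Dividing by |G| = 12 gives 0/12 = 0, matching the row-orthogonality relation <chi_3, chi_2> = [chi_3 = chi_2].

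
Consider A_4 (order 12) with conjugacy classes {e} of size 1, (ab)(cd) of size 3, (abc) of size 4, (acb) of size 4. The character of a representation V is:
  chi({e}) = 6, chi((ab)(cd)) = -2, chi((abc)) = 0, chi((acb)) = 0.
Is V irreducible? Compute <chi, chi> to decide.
Not irreducible (reducible): <chi, chi> = 4 > 1.

Details: <chi, chi> = (1/|G|) sum_C |C| * |chi(C)|^2 = (1/12)[1*|6|^2 + 3*|-2|^2 + 4*|0|^2 + 4*|0|^2]
  = (1/12)[(36) + (12) + (0) + (0)] = 48/12 = 4.
(Exp terms are combined using exp(i*s)*conj(exp(i*t)) = exp(i*(s-t)), and sums of them are collapsed using the identity that for every m > 1 the m distinct m-th roots of unity sum to 0, e.g. 1 + exp(2*I*pi/3) + exp(-2*I*pi/3) = 0.)
A character is irreducible iff <chi, chi> = 1, so this representation is reducible.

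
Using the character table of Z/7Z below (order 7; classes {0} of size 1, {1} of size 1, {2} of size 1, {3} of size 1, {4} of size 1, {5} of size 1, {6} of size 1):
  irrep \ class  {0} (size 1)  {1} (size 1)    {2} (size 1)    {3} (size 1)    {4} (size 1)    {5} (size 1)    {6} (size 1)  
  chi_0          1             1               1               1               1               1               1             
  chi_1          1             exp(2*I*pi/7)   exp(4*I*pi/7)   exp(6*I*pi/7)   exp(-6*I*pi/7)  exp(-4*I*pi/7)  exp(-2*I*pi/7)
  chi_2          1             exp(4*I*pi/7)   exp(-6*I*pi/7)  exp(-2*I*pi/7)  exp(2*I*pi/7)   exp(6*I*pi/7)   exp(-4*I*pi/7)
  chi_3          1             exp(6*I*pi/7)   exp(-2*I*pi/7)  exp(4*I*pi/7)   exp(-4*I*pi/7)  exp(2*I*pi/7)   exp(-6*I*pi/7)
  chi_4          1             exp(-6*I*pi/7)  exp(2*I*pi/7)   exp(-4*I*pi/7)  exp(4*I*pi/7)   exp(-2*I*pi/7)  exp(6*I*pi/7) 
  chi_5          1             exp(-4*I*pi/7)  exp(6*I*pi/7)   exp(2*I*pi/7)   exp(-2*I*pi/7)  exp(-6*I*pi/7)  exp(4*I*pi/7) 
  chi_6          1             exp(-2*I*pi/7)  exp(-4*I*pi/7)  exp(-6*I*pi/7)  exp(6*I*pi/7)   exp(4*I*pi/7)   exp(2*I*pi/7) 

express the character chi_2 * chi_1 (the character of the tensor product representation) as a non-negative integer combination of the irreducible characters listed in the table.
chi_2 tensor chi_1 = chi_3 (all other irreducibles have multiplicity 0).

Working: The character of a tensor product is the pointwise product (chi_2 * chi_1)(C) = chi_2(C) * chi_1(C):
  {0}: (1)*(1), {1}: (exp(4*I*pi/7))*(exp(2*I*pi/7)), {2}: (exp(-6*I*pi/7))*(exp(4*I*pi/7)), {3}: (exp(-2*I*pi/7))*(exp(6*I*pi/7)), {4}: (exp(2*I*pi/7))*(exp(-6*I*pi/7)), {5}: (exp(6*I*pi/7))*(exp(-4*I*pi/7)), {6}: (exp(-4*I*pi/7))*(exp(-2*I*pi/7))
so (chi_2 * chi_1) takes values
  {0} -> 1, {1} -> exp(6*I*pi/7), {2} -> exp(-2*I*pi/7), {3} -> exp(4*I*pi/7), {4} -> exp(-4*I*pi/7), {5} -> exp(2*I*pi/7), {6} -> exp(-6*I*pi/7).
Now take the inner product of this character with each irreducible chi from the table, <chi_2*chi_1, chi> = (1/7) sum_C |C| (chi_2*chi_1)(C) conj(chi(C)):
  <chi_2*chi_1, chi_0> = (1/7)[1*(1)*conj(1) + 1*(exp(6*I*pi/7))*conj(1) + 1*(exp(-2*I*pi/7))*conj(1) + 1*(exp(4*I*pi/7))*conj(1) + 1*(exp(-4*I*pi/7))*conj(1) + 1*(exp(2*I*pi/7))*conj(1) + 1*(exp(-6*I*pi/7))*conj(1)]
      = (1/7)[(1) + (exp(6*I*pi/7)) + (exp(-2*I*pi/7)) + (exp(4*I*pi/7)) + (exp(-4*I*pi/7)) + (exp(2*I*pi/7)) + (exp(-6*I*pi/7))] = 0/7 = 0
  <chi_2*chi_1, chi_1> = (1/7)[1*(1)*conj(1) + 1*(exp(6*I*pi/7))*conj(exp(2*I*pi/7)) + 1*(exp(-2*I*pi/7))*conj(exp(4*I*pi/7)) + 1*(exp(4*I*pi/7))*conj(exp(6*I*pi/7)) + 1*(exp(-4*I*pi/7))*conj(exp(-6*I*pi/7)) + 1*(exp(2*I*pi/7))*conj(exp(-4*I*pi/7)) + 1*(exp(-6*I*pi/7))*conj(exp(-2*I*pi/7))]
      = (1/7)[(1) + (exp(4*I*pi/7)) + (exp(-6*I*pi/7)) + (exp(-2*I*pi/7)) + (exp(2*I*pi/7)) + (exp(6*I*pi/7)) + (exp(-4*I*pi/7))] = 0/7 = 0
  <chi_2*chi_1, chi_2> = (1/7)[1*(1)*conj(1) + 1*(exp(6*I*pi/7))*conj(exp(4*I*pi/7)) + 1*(exp(-2*I*pi/7))*conj(exp(-6*I*pi/7)) + 1*(exp(4*I*pi/7))*conj(exp(-2*I*pi/7)) + 1*(exp(-4*I*pi/7))*conj(exp(2*I*pi/7)) + 1*(exp(2*I*pi/7))*conj(exp(6*I*pi/7)) + 1*(exp(-6*I*pi/7))*conj(exp(-4*I*pi/7))]
      = (1/7)[(1) + (exp(2*I*pi/7)) + (exp(4*I*pi/7)) + (exp(6*I*pi/7)) + (exp(-6*I*pi/7)) + (exp(-4*I*pi/7)) + (exp(-2*I*pi/7))] = 0/7 = 0
  <chi_2*chi_1, chi_3> = (1/7)[1*(1)*conj(1) + 1*(exp(6*I*pi/7))*conj(exp(6*I*pi/7)) + 1*(exp(-2*I*pi/7))*conj(exp(-2*I*pi/7)) + 1*(exp(4*I*pi/7))*conj(exp(4*I*pi/7)) + 1*(exp(-4*I*pi/7))*conj(exp(-4*I*pi/7)) + 1*(exp(2*I*pi/7))*conj(exp(2*I*pi/7)) + 1*(exp(-6*I*pi/7))*conj(exp(-6*I*pi/7))]
      = (1/7)[(1) + (1) + (1) + (1) + (1) + (1) + (1)] = 7/7 = 1
  <chi_2*chi_1, chi_4> = (1/7)[1*(1)*conj(1) + 1*(exp(6*I*pi/7))*conj(exp(-6*I*pi/7)) + 1*(exp(-2*I*pi/7))*conj(exp(2*I*pi/7)) + 1*(exp(4*I*pi/7))*conj(exp(-4*I*pi/7)) + 1*(exp(-4*I*pi/7))*conj(exp(4*I*pi/7)) + 1*(exp(2*I*pi/7))*conj(exp(-2*I*pi/7)) + 1*(exp(-6*I*pi/7))*conj(exp(6*I*pi/7))]
      = (1/7)[(1) + (exp(-2*I*pi/7)) + (exp(-4*I*pi/7)) + (exp(-6*I*pi/7)) + (exp(6*I*pi/7)) + (exp(4*I*pi/7)) + (exp(2*I*pi/7))] = 0/7 = 0
  <chi_2*chi_1, chi_5> = (1/7)[1*(1)*conj(1) + 1*(exp(6*I*pi/7))*conj(exp(-4*I*pi/7)) + 1*(exp(-2*I*pi/7))*conj(exp(6*I*pi/7)) + 1*(exp(4*I*pi/7))*conj(exp(2*I*pi/7)) + 1*(exp(-4*I*pi/7))*conj(exp(-2*I*pi/7)) + 1*(exp(2*I*pi/7))*conj(exp(-6*I*pi/7)) + 1*(exp(-6*I*pi/7))*conj(exp(4*I*pi/7))]
      = (1/7)[(1) + (exp(-4*I*pi/7)) + (exp(6*I*pi/7)) + (exp(2*I*pi/7)) + (exp(-2*I*pi/7)) + (exp(-6*I*pi/7)) + (exp(4*I*pi/7))] = 0/7 = 0
  <chi_2*chi_1, chi_6> = (1/7)[1*(1)*conj(1) + 1*(exp(6*I*pi/7))*conj(exp(-2*I*pi/7)) + 1*(exp(-2*I*pi/7))*conj(exp(-4*I*pi/7)) + 1*(exp(4*I*pi/7))*conj(exp(-6*I*pi/7)) + 1*(exp(-4*I*pi/7))*conj(exp(6*I*pi/7)) + 1*(exp(2*I*pi/7))*conj(exp(4*I*pi/7)) + 1*(exp(-6*I*pi/7))*conj(exp(2*I*pi/7))]
      = (1/7)[(1) + (exp(-6*I*pi/7)) + (exp(2*I*pi/7)) + (exp(-4*I*pi/7)) + (exp(4*I*pi/7)) + (exp(-2*I*pi/7)) + (exp(6*I*pi/7))] = 0/7 = 0
(Exp terms are combined using exp(i*s)*conj(exp(i*t)) = exp(i*(s-t)), and sums of them are collapsed using the identity that for every m > 1 the m distinct m-th roots of unity sum to 0, e.g. 1 + exp(2*I*pi/3) + exp(-2*I*pi/3) = 0.)
Hence the multiplicities are chi_3: 1. Dimension check: dim(chi_2)*dim(chi_1) = 1*1 = 1 and sum (mult * dim) = 1*1 = 1.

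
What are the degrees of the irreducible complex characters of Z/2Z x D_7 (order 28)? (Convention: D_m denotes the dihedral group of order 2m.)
Dimensions: 1, 1, 1, 1, 2, 2, 2, 2, 2, 2

Reasoning: There are 10 irreducibles (= number of conjugacy classes). Their dimensions d_i satisfy sum d_i^2 = |G| = 28: 1 + 1 + 1 + 1 + 4 + 4 + 4 + 4 + 4 + 4 = 28. (For the product with Z/2Z: each of the 2 1-dim characters of Z/2Z tensors with each irrep of D_7, giving 2 copies of each D_7-dimension.)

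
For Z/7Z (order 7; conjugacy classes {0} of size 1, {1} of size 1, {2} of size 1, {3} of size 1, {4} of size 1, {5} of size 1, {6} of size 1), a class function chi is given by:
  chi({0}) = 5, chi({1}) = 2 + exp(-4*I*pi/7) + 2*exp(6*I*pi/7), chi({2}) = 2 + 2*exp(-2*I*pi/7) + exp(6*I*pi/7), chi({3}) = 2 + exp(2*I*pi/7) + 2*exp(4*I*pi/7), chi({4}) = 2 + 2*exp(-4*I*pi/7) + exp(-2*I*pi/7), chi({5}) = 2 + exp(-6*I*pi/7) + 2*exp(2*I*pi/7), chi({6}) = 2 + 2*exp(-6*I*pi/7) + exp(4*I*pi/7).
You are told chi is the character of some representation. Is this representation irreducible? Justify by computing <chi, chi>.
Not irreducible (reducible): <chi, chi> = 9 > 1.

Reasoning: <chi, chi> = (1/|G|) sum_C |C| * |chi(C)|^2 = (1/7)[1*|5|^2 + 1*|2 + exp(-4*I*pi/7) + 2*exp(6*I*pi/7)|^2 + 1*|2 + 2*exp(-2*I*pi/7) + exp(6*I*pi/7)|^2 + 1*|2 + exp(2*I*pi/7) + 2*exp(4*I*pi/7)|^2 + 1*|2 + 2*exp(-4*I*pi/7) + exp(-2*I*pi/7)|^2 + 1*|2 + exp(-6*I*pi/7) + 2*exp(2*I*pi/7)|^2 + 1*|2 + 2*exp(-6*I*pi/7) + exp(4*I*pi/7)|^2]
  = (1/7)[(25) + (9 + 4*exp(-4*I*pi/7) + 4*exp(-6*I*pi/7) + 4*exp(6*I*pi/7) + 4*exp(4*I*pi/7)) + (9 + 4*exp(-2*I*pi/7) + 4*exp(-6*I*pi/7) + 4*exp(6*I*pi/7) + 4*exp(2*I*pi/7)) + (9 + 4*exp(-4*I*pi/7) + 4*exp(-2*I*pi/7) + 4*exp(2*I*pi/7) + 4*exp(4*I*pi/7)) + (9 + 4*exp(-4*I*pi/7) + 4*exp(-2*I*pi/7) + 4*exp(2*I*pi/7) + 4*exp(4*I*pi/7)) + (9 + 4*exp(-2*I*pi/7) + 4*exp(-6*I*pi/7) + 4*exp(6*I*pi/7) + 4*exp(2*I*pi/7)) + (9 + 4*exp(-4*I*pi/7) + 4*exp(-6*I*pi/7) + 4*exp(6*I*pi/7) + 4*exp(4*I*pi/7))] = 63/7 = 9.
(Exp terms are combined using exp(i*s)*conj(exp(i*t)) = exp(i*(s-t)), and sums of them are collapsed using the identity that for every m > 1 the m distinct m-th roots of unity sum to 0, e.g. 1 + exp(2*I*pi/3) + exp(-2*I*pi/3) = 0.)
A character is irreducible iff <chi, chi> = 1, so this representation is reducible.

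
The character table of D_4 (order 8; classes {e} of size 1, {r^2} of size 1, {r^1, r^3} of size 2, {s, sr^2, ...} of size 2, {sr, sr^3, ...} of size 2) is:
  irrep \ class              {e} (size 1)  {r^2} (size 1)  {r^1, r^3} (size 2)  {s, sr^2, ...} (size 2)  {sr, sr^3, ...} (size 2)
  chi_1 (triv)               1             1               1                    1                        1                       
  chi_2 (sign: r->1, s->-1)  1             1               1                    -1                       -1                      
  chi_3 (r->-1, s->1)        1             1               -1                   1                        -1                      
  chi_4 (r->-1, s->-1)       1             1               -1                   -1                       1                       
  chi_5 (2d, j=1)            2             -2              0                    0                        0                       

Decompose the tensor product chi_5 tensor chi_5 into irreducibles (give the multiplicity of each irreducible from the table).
chi_5 tensor chi_5 = chi_1 + chi_2 + chi_3 + chi_4 (all other irreducibles have multiplicity 0).

Justification: The character of a tensor product is the pointwise product (chi_5 * chi_5)(C) = chi_5(C) * chi_5(C):
  {e}: (2)*(2), {r^2}: (-2)*(-2), {r^1, r^3}: (0)*(0), {s, sr^2, ...}: (0)*(0), {sr, sr^3, ...}: (0)*(0)
so (chi_5 * chi_5) takes values
  {e} -> 4, {r^2} -> 4, {r^1, r^3} -> 0, {s, sr^2, ...} -> 0, {sr, sr^3, ...} -> 0.
Now take the inner product of this character with each irreducible chi from the table, <chi_5*chi_5, chi> = (1/8) sum_C |C| (chi_5*chi_5)(C) conj(chi(C)):
  <chi_5*chi_5, chi_1> = (1/8)[1*(4)*conj(1) + 1*(4)*conj(1) + 2*(0)*conj(1) + 2*(0)*conj(1) + 2*(0)*conj(1)]
      = (1/8)[(4) + (4) + (0) + (0) + (0)] = 8/8 = 1
  <chi_5*chi_5, chi_2> = (1/8)[1*(4)*conj(1) + 1*(4)*conj(1) + 2*(0)*conj(1) + 2*(0)*conj(-1) + 2*(0)*conj(-1)]
      = (1/8)[(4) + (4) + (0) + (0) + (0)] = 8/8 = 1
  <chi_5*chi_5, chi_3> = (1/8)[1*(4)*conj(1) + 1*(4)*conj(1) + 2*(0)*conj(-1) + 2*(0)*conj(1) + 2*(0)*conj(-1)]
      = (1/8)[(4) + (4) + (0) + (0) + (0)] = 8/8 = 1
  <chi_5*chi_5, chi_4> = (1/8)[1*(4)*conj(1) + 1*(4)*conj(1) + 2*(0)*conj(-1) + 2*(0)*conj(-1) + 2*(0)*conj(1)]
      = (1/8)[(4) + (4) + (0) + (0) + (0)] = 8/8 = 1
  <chi_5*chi_5, chi_5> = (1/8)[1*(4)*conj(2) + 1*(4)*conj(-2) + 2*(0)*conj(0) + 2*(0)*conj(0) + 2*(0)*conj(0)]
      = (1/8)[(8) + (-8) + (0) + (0) + (0)] = 0/8 = 0
Hence the multiplicities are chi_1: 1, chi_2: 1, chi_3: 1, chi_4: 1. Dimension check: dim(chi_5)*dim(chi_5) = 2*2 = 4 and sum (mult * dim) = 1*1 + 1*1 + 1*1 + 1*1 = 4.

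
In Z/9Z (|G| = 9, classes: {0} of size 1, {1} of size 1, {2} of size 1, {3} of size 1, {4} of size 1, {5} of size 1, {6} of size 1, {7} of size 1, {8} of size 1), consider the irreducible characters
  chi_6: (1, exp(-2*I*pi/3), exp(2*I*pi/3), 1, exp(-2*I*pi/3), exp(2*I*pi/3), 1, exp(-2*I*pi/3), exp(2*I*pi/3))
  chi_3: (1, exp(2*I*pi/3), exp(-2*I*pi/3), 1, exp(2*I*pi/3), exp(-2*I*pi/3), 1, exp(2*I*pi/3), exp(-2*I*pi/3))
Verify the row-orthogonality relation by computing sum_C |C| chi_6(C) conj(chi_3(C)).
Sum = 0; so <chi_6, chi_3> = 0 (distinct irreducibles are orthogonal).

Explanation: Compute term by term over conjugacy classes (|C| * chi_6(C) * conj(chi_3(C))):
  1*(1)*conj(1) + 1*(exp(-2*I*pi/3))*conj(exp(2*I*pi/3)) + 1*(exp(2*I*pi/3))*conj(exp(-2*I*pi/3)) + 1*(1)*conj(1) + 1*(exp(-2*I*pi/3))*conj(exp(2*I*pi/3)) + 1*(exp(2*I*pi/3))*conj(exp(-2*I*pi/3)) + 1*(1)*conj(1) + 1*(exp(-2*I*pi/3))*conj(exp(2*I*pi/3)) + 1*(exp(2*I*pi/3))*conj(exp(-2*I*pi/3))
  = (1) + (exp(2*I*pi/3)) + (exp(-2*I*pi/3)) + (1) + (exp(2*I*pi/3)) + (exp(-2*I*pi/3)) + (1) + (exp(2*I*pi/3)) + (exp(-2*I*pi/3))
  = 0.
(Exp terms are combined using exp(i*s)*conj(exp(i*t)) = exp(i*(s-t)), and sums of them are collapsed using the identity that for every m > 1 the m distinct m-th roots of unity sum to 0, e.g. 1 + exp(2*I*pi/3) + exp(-2*I*pi/3) = 0.)
Dividing by |G| = 9 gives 0/9 = 0, matching the row-orthogonality relation <chi_6, chi_3> = [chi_6 = chi_3].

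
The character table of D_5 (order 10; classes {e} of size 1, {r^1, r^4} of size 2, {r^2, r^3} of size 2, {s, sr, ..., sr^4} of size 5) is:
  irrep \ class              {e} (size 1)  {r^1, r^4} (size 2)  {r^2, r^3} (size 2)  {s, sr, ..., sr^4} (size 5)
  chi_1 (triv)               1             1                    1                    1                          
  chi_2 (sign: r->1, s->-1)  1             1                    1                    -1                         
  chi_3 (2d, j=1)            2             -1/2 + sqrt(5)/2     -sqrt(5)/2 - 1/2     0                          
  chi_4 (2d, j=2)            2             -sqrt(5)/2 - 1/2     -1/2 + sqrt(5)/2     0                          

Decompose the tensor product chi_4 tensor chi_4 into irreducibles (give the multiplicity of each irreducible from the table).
chi_4 tensor chi_4 = chi_1 + chi_2 + chi_3 (all other irreducibles have multiplicity 0).

Derivation: The character of a tensor product is the pointwise product (chi_4 * chi_4)(C) = chi_4(C) * chi_4(C):
  {e}: (2)*(2), {r^1, r^4}: (-sqrt(5)/2 - 1/2)*(-sqrt(5)/2 - 1/2), {r^2, r^3}: (-1/2 + sqrt(5)/2)*(-1/2 + sqrt(5)/2), {s, sr, ..., sr^4}: (0)*(0)
so (chi_4 * chi_4) takes values
  {e} -> 4, {r^1, r^4} -> sqrt(5)/2 + 3/2, {r^2, r^3} -> 3/2 - sqrt(5)/2, {s, sr, ..., sr^4} -> 0.
Now take the inner product of this character with each irreducible chi from the table, <chi_4*chi_4, chi> = (1/10) sum_C |C| (chi_4*chi_4)(C) conj(chi(C)):
  <chi_4*chi_4, chi_1> = (1/10)[1*(4)*conj(1) + 2*(sqrt(5)/2 + 3/2)*conj(1) + 2*(3/2 - sqrt(5)/2)*conj(1) + 5*(0)*conj(1)]
      = (1/10)[(4) + (sqrt(5) + 3) + (3 - sqrt(5)) + (0)] = 10/10 = 1
  <chi_4*chi_4, chi_2> = (1/10)[1*(4)*conj(1) + 2*(sqrt(5)/2 + 3/2)*conj(1) + 2*(3/2 - sqrt(5)/2)*conj(1) + 5*(0)*conj(-1)]
      = (1/10)[(4) + (sqrt(5) + 3) + (3 - sqrt(5)) + (0)] = 10/10 = 1
  <chi_4*chi_4, chi_3> = (1/10)[1*(4)*conj(2) + 2*(sqrt(5)/2 + 3/2)*conj(-1/2 + sqrt(5)/2) + 2*(3/2 - sqrt(5)/2)*conj(-sqrt(5)/2 - 1/2) + 5*(0)*conj(0)]
      = (1/10)[(8) + (1 + sqrt(5)) + (1 - sqrt(5)) + (0)] = 10/10 = 1
  <chi_4*chi_4, chi_4> = (1/10)[1*(4)*conj(2) + 2*(sqrt(5)/2 + 3/2)*conj(-sqrt(5)/2 - 1/2) + 2*(3/2 - sqrt(5)/2)*conj(-1/2 + sqrt(5)/2) + 5*(0)*conj(0)]
      = (1/10)[(8) + (-2*sqrt(5) - 4) + (-4 + 2*sqrt(5)) + (0)] = 0/10 = 0
Hence the multiplicities are chi_1: 1, chi_2: 1, chi_3: 1. Dimension check: dim(chi_4)*dim(chi_4) = 2*2 = 4 and sum (mult * dim) = 1*1 + 1*1 + 1*2 = 4.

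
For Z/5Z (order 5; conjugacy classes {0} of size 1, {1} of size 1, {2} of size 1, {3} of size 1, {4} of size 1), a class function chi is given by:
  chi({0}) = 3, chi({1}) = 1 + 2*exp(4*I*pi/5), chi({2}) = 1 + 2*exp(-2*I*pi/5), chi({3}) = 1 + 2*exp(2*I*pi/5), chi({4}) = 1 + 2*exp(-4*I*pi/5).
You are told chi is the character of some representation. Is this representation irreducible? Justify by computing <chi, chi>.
Not irreducible (reducible): <chi, chi> = 5 > 1.

Details: <chi, chi> = (1/|G|) sum_C |C| * |chi(C)|^2 = (1/5)[1*|3|^2 + 1*|1 + 2*exp(4*I*pi/5)|^2 + 1*|1 + 2*exp(-2*I*pi/5)|^2 + 1*|1 + 2*exp(2*I*pi/5)|^2 + 1*|1 + 2*exp(-4*I*pi/5)|^2]
  = (1/5)[(9) + (5 + 2*exp(-4*I*pi/5) + 2*exp(4*I*pi/5)) + (5 + 2*exp(-2*I*pi/5) + 2*exp(2*I*pi/5)) + (5 + 2*exp(-2*I*pi/5) + 2*exp(2*I*pi/5)) + (5 + 2*exp(-4*I*pi/5) + 2*exp(4*I*pi/5))] = 25/5 = 5.
(Exp terms are combined using exp(i*s)*conj(exp(i*t)) = exp(i*(s-t)), and sums of them are collapsed using the identity that for every m > 1 the m distinct m-th roots of unity sum to 0, e.g. 1 + exp(2*I*pi/3) + exp(-2*I*pi/3) = 0.)
A character is irreducible iff <chi, chi> = 1, so this representation is reducible.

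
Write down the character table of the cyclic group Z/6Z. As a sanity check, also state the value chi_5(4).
Character table of Z/6Z (irreps indexed chi_0,...,chi_5 with chi_k(m) = zeta_6^(k*m), zeta_6 = exp(2*pi*i/6)):
  irrep \ class  {0} (size 1)  {1} (size 1)    {2} (size 1)    {3} (size 1)  {4} (size 1)    {5} (size 1)  
  chi_0          1             1               1               1             1               1             
  chi_1          1             exp(I*pi/3)     exp(2*I*pi/3)   -1            exp(-2*I*pi/3)  exp(-I*pi/3)  
  chi_2          1             exp(2*I*pi/3)   exp(-2*I*pi/3)  1             exp(2*I*pi/3)   exp(-2*I*pi/3)
  chi_3          1             -1              1               -1            1               -1            
  chi_4          1             exp(-2*I*pi/3)  exp(2*I*pi/3)   1             exp(-2*I*pi/3)  exp(2*I*pi/3) 
  chi_5          1             exp(-I*pi/3)    exp(-2*I*pi/3)  -1            exp(2*I*pi/3)   exp(I*pi/3)   

Spot check: chi_5(4) = zeta_6^(5*4) = zeta_6^20 = exp(2*I*pi/3).

Explanation: Z/6Z is abelian, so all 6 irreducible complex representations are 1-dimensional. They are given by chi_k(m) = zeta_6^(k*m) for k = 0,...,5. Row orthogonality: sum_m chi_k(m) conj(chi_l(m)) = 6 * [k = l].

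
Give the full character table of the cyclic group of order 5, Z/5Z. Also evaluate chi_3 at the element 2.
Character table of Z/5Z (irreps indexed chi_0,...,chi_4 with chi_k(m) = zeta_5^(k*m), zeta_5 = exp(2*pi*i/5)):
  irrep \ class  {0} (size 1)  {1} (size 1)    {2} (size 1)    {3} (size 1)    {4} (size 1)  
  chi_0          1             1               1               1               1             
  chi_1          1             exp(2*I*pi/5)   exp(4*I*pi/5)   exp(-4*I*pi/5)  exp(-2*I*pi/5)
  chi_2          1             exp(4*I*pi/5)   exp(-2*I*pi/5)  exp(2*I*pi/5)   exp(-4*I*pi/5)
  chi_3          1             exp(-4*I*pi/5)  exp(2*I*pi/5)   exp(-2*I*pi/5)  exp(4*I*pi/5) 
  chi_4          1             exp(-2*I*pi/5)  exp(-4*I*pi/5)  exp(4*I*pi/5)   exp(2*I*pi/5) 

Spot check: chi_3(2) = zeta_5^(3*2) = zeta_5^6 = exp(2*I*pi/5).

Why: Z/5Z is abelian, so all 5 irreducible complex representations are 1-dimensional. They are given by chi_k(m) = zeta_5^(k*m) for k = 0,...,4. Row orthogonality: sum_m chi_k(m) conj(chi_l(m)) = 5 * [k = l].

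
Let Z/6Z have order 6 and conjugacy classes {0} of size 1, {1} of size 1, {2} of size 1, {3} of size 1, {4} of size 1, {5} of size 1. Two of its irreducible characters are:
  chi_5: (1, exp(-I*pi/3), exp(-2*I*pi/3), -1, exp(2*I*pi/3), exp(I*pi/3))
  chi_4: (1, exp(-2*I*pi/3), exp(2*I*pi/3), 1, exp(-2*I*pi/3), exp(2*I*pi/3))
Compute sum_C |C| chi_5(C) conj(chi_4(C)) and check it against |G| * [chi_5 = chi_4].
Sum = 0; so <chi_5, chi_4> = 0 (distinct irreducibles are orthogonal).

Argument: Compute term by term over conjugacy classes (|C| * chi_5(C) * conj(chi_4(C))):
  1*(1)*conj(1) + 1*(exp(-I*pi/3))*conj(exp(-2*I*pi/3)) + 1*(exp(-2*I*pi/3))*conj(exp(2*I*pi/3)) + 1*(-1)*conj(1) + 1*(exp(2*I*pi/3))*conj(exp(-2*I*pi/3)) + 1*(exp(I*pi/3))*conj(exp(2*I*pi/3))
  = (1) + (exp(I*pi/3)) + (exp(2*I*pi/3)) + (-1) + (exp(-2*I*pi/3)) + (exp(-I*pi/3))
  = 0.
(Exp terms are combined using exp(i*s)*conj(exp(i*t)) = exp(i*(s-t)), and sums of them are collapsed using the identity that for every m > 1 the m distinct m-th roots of unity sum to 0, e.g. 1 + exp(2*I*pi/3) + exp(-2*I*pi/3) = 0.)
Dividing by |G| = 6 gives 0/6 = 0, matching the row-orthogonality relation <chi_5, chi_4> = [chi_5 = chi_4].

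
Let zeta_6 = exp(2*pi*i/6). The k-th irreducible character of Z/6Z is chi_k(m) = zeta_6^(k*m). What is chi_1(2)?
chi_1(2) = zeta_6^2 = exp(2*I*pi/3)

Proof sketch: chi_1(2) = zeta_6^(1*2) = zeta_6^2. Since zeta_6^6 = 1, this equals zeta_6^2 = exp(2*pi*i*2/6) = exp(2*I*pi/3).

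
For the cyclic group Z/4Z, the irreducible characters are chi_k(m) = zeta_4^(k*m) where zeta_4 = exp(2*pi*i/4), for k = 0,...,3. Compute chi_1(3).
chi_1(3) = zeta_4^3 = -I

Proof sketch: chi_1(3) = zeta_4^(1*3) = zeta_4^3. Since zeta_4^4 = 1, this equals zeta_4^3 = exp(2*pi*i*3/4) = -I.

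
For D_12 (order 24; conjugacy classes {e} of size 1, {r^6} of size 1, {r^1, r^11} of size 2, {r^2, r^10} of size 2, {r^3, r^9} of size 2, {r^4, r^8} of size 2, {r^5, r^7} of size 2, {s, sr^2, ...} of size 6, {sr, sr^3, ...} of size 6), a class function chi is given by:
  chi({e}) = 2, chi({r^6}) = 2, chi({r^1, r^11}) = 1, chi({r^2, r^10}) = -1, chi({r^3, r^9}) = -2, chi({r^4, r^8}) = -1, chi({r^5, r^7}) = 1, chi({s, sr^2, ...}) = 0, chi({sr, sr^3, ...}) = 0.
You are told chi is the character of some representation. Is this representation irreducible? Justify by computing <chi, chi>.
Irreducible: <chi, chi> = 1.

Why: <chi, chi> = (1/|G|) sum_C |C| * |chi(C)|^2 = (1/24)[1*|2|^2 + 1*|2|^2 + 2*|1|^2 + 2*|-1|^2 + 2*|-2|^2 + 2*|-1|^2 + 2*|1|^2 + 6*|0|^2 + 6*|0|^2]
  = (1/24)[(4) + (4) + (2) + (2) + (8) + (2) + (2) + (0) + (0)] = 24/24 = 1.
A character is irreducible iff <chi, chi> = 1, so this representation is irreducible.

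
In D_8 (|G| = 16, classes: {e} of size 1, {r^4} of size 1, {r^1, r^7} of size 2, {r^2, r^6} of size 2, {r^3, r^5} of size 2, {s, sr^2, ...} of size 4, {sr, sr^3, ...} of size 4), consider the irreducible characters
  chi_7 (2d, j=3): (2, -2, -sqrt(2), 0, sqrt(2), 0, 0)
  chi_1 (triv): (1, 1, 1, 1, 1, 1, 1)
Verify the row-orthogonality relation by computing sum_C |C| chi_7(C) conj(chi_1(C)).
Sum = 0; so <chi_7, chi_1> = 0 (distinct irreducibles are orthogonal).

Proof sketch: Compute term by term over conjugacy classes (|C| * chi_7(C) * conj(chi_1(C))):
  1*(2)*conj(1) + 1*(-2)*conj(1) + 2*(-sqrt(2))*conj(1) + 2*(0)*conj(1) + 2*(sqrt(2))*conj(1) + 4*(0)*conj(1) + 4*(0)*conj(1)
  = (2) + (-2) + (-2*sqrt(2)) + (0) + (2*sqrt(2)) + (0) + (0)
  = 0.
Dividing by |G| = 16 gives 0/16 = 0, matching the row-orthogonality relation <chi_7, chi_1> = [chi_7 = chi_1].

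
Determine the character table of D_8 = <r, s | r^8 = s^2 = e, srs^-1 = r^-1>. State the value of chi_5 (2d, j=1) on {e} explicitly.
Conjugacy classes: {e} of size 1, {r^4} of size 1, {r^1, r^7} of size 2, {r^2, r^6} of size 2, {r^3, r^5} of size 2, {s, sr^2, ...} of size 4, {sr, sr^3, ...} of size 4.
Character table:
  irrep \ class              {e} (size 1)  {r^4} (size 1)  {r^1, r^7} (size 2)  {r^2, r^6} (size 2)  {r^3, r^5} (size 2)  {s, sr^2, ...} (size 4)  {sr, sr^3, ...} (size 4)
  chi_1 (triv)               1             1               1                    1                    1                    1                        1                       
  chi_2 (sign: r->1, s->-1)  1             1               1                    1                    1                    -1                       -1                      
  chi_3 (r->-1, s->1)        1             1               -1                   1                    -1                   1                        -1                      
  chi_4 (r->-1, s->-1)       1             1               -1                   1                    -1                   -1                       1                       
  chi_5 (2d, j=1)            2             -2              sqrt(2)              0                    -sqrt(2)             0                        0                       
  chi_6 (2d, j=2)            2             2               0                    -2                   0                    0                        0                       
  chi_7 (2d, j=3)            2             -2              -sqrt(2)             0                    sqrt(2)              0                        0                       

Spot check: chi_5 (2d, j=1) on {e} = 2.

D_8 has order 2*8 = 16 with 7 conjugacy classes, hence 7 irreducibles. Sum of squared dims 1 + 1 + 1 + 1 + 4 + 4 + 4 = 16 = |G|. Linear characters come from the abelianisation; the 2-dimensional irreps have character r^k -> 2*cos(2*pi*j*k/8), reflections -> 0.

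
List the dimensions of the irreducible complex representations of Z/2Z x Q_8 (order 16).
Dimensions: 1, 1, 1, 1, 1, 1, 1, 1, 2, 2

Explanation: There are 10 irreducibles (= number of conjugacy classes). Their dimensions d_i satisfy sum d_i^2 = |G| = 16: 1 + 1 + 1 + 1 + 1 + 1 + 1 + 1 + 4 + 4 = 16. (For the product with Z/2Z: each of the 2 1-dim characters of Z/2Z tensors with each irrep of Q_8, giving 2 copies of each Q_8-dimension.)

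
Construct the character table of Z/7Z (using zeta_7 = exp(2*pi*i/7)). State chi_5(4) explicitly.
Character table of Z/7Z (irreps indexed chi_0,...,chi_6 with chi_k(m) = zeta_7^(k*m), zeta_7 = exp(2*pi*i/7)):
  irrep \ class  {0} (size 1)  {1} (size 1)    {2} (size 1)    {3} (size 1)    {4} (size 1)    {5} (size 1)    {6} (size 1)  
  chi_0          1             1               1               1               1               1               1             
  chi_1          1             exp(2*I*pi/7)   exp(4*I*pi/7)   exp(6*I*pi/7)   exp(-6*I*pi/7)  exp(-4*I*pi/7)  exp(-2*I*pi/7)
  chi_2          1             exp(4*I*pi/7)   exp(-6*I*pi/7)  exp(-2*I*pi/7)  exp(2*I*pi/7)   exp(6*I*pi/7)   exp(-4*I*pi/7)
  chi_3          1             exp(6*I*pi/7)   exp(-2*I*pi/7)  exp(4*I*pi/7)   exp(-4*I*pi/7)  exp(2*I*pi/7)   exp(-6*I*pi/7)
  chi_4          1             exp(-6*I*pi/7)  exp(2*I*pi/7)   exp(-4*I*pi/7)  exp(4*I*pi/7)   exp(-2*I*pi/7)  exp(6*I*pi/7) 
  chi_5          1             exp(-4*I*pi/7)  exp(6*I*pi/7)   exp(2*I*pi/7)   exp(-2*I*pi/7)  exp(-6*I*pi/7)  exp(4*I*pi/7) 
  chi_6          1             exp(-2*I*pi/7)  exp(-4*I*pi/7)  exp(-6*I*pi/7)  exp(6*I*pi/7)   exp(4*I*pi/7)   exp(2*I*pi/7) 

Spot check: chi_5(4) = zeta_7^(5*4) = zeta_7^20 = exp(-2*I*pi/7).

Details: Z/7Z is abelian, so all 7 irreducible complex representations are 1-dimensional. They are given by chi_k(m) = zeta_7^(k*m) for k = 0,...,6. Row orthogonality: sum_m chi_k(m) conj(chi_l(m)) = 7 * [k = l].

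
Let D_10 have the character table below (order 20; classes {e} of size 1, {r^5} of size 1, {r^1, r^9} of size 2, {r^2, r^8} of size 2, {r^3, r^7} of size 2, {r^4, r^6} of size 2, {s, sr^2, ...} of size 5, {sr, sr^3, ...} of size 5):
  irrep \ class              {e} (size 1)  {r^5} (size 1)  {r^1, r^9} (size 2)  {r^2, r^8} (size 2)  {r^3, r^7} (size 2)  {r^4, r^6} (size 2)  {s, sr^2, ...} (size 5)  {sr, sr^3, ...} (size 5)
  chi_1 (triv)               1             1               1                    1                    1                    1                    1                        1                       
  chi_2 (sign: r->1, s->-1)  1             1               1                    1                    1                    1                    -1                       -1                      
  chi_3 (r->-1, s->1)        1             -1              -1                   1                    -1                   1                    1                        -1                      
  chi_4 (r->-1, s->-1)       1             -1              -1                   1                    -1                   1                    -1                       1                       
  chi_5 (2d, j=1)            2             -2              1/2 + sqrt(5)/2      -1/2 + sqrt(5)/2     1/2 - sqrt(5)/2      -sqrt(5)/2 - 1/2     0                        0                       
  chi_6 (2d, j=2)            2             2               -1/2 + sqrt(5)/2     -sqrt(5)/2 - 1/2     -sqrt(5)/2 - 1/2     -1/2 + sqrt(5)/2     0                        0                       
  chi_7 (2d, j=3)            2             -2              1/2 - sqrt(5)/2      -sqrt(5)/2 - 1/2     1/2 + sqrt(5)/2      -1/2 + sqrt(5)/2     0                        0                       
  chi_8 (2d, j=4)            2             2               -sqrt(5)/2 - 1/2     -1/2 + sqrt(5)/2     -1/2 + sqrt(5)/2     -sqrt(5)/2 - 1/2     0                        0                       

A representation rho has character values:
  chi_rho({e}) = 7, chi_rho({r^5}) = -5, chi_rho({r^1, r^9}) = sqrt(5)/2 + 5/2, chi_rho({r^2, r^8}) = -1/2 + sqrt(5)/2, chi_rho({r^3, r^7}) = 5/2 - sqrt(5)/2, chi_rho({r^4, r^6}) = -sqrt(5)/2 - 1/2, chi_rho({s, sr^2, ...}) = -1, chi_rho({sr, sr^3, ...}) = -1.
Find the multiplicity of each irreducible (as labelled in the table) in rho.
Multiplicities: chi_1: 0, chi_2: 1, chi_3: 0, chi_4: 0, chi_5: 2, chi_6: 0, chi_7: 1, chi_8: 0.

Use <chi_rho, chi> = (1/|G|) sum_C |C| * chi_rho(C) * conj(chi(C)) with |G| = 20 for each irreducible chi in the table:
  <chi_rho, chi_1> = (1/20)[1*(7)*conj(1) + 1*(-5)*conj(1) + 2*(sqrt(5)/2 + 5/2)*conj(1) + 2*(-1/2 + sqrt(5)/2)*conj(1) + 2*(5/2 - sqrt(5)/2)*conj(1) + 2*(-sqrt(5)/2 - 1/2)*conj(1) + 5*(-1)*conj(1) + 5*(-1)*conj(1)]
      = (1/20)[(7) + (-5) + (sqrt(5) + 5) + (-1 + sqrt(5)) + (5 - sqrt(5)) + (-sqrt(5) - 1) + (-5) + (-5)] = 0/20 = 0
  <chi_rho, chi_2> = (1/20)[1*(7)*conj(1) + 1*(-5)*conj(1) + 2*(sqrt(5)/2 + 5/2)*conj(1) + 2*(-1/2 + sqrt(5)/2)*conj(1) + 2*(5/2 - sqrt(5)/2)*conj(1) + 2*(-sqrt(5)/2 - 1/2)*conj(1) + 5*(-1)*conj(-1) + 5*(-1)*conj(-1)]
      = (1/20)[(7) + (-5) + (sqrt(5) + 5) + (-1 + sqrt(5)) + (5 - sqrt(5)) + (-sqrt(5) - 1) + (5) + (5)] = 20/20 = 1
  <chi_rho, chi_3> = (1/20)[1*(7)*conj(1) + 1*(-5)*conj(-1) + 2*(sqrt(5)/2 + 5/2)*conj(-1) + 2*(-1/2 + sqrt(5)/2)*conj(1) + 2*(5/2 - sqrt(5)/2)*conj(-1) + 2*(-sqrt(5)/2 - 1/2)*conj(1) + 5*(-1)*conj(1) + 5*(-1)*conj(-1)]
      = (1/20)[(7) + (5) + (-5 - sqrt(5)) + (-1 + sqrt(5)) + (-5 + sqrt(5)) + (-sqrt(5) - 1) + (-5) + (5)] = 0/20 = 0
  <chi_rho, chi_4> = (1/20)[1*(7)*conj(1) + 1*(-5)*conj(-1) + 2*(sqrt(5)/2 + 5/2)*conj(-1) + 2*(-1/2 + sqrt(5)/2)*conj(1) + 2*(5/2 - sqrt(5)/2)*conj(-1) + 2*(-sqrt(5)/2 - 1/2)*conj(1) + 5*(-1)*conj(-1) + 5*(-1)*conj(1)]
      = (1/20)[(7) + (5) + (-5 - sqrt(5)) + (-1 + sqrt(5)) + (-5 + sqrt(5)) + (-sqrt(5) - 1) + (5) + (-5)] = 0/20 = 0
  <chi_rho, chi_5> = (1/20)[1*(7)*conj(2) + 1*(-5)*conj(-2) + 2*(sqrt(5)/2 + 5/2)*conj(1/2 + sqrt(5)/2) + 2*(-1/2 + sqrt(5)/2)*conj(-1/2 + sqrt(5)/2) + 2*(5/2 - sqrt(5)/2)*conj(1/2 - sqrt(5)/2) + 2*(-sqrt(5)/2 - 1/2)*conj(-sqrt(5)/2 - 1/2) + 5*(-1)*conj(0) + 5*(-1)*conj(0)]
      = (1/20)[(14) + (10) + (5 + 3*sqrt(5)) + (3 - sqrt(5)) + (5 - 3*sqrt(5)) + (sqrt(5) + 3) + (0) + (0)] = 40/20 = 2
  <chi_rho, chi_6> = (1/20)[1*(7)*conj(2) + 1*(-5)*conj(2) + 2*(sqrt(5)/2 + 5/2)*conj(-1/2 + sqrt(5)/2) + 2*(-1/2 + sqrt(5)/2)*conj(-sqrt(5)/2 - 1/2) + 2*(5/2 - sqrt(5)/2)*conj(-sqrt(5)/2 - 1/2) + 2*(-sqrt(5)/2 - 1/2)*conj(-1/2 + sqrt(5)/2) + 5*(-1)*conj(0) + 5*(-1)*conj(0)]
      = (1/20)[(14) + (-10) + (2*sqrt(5)) + (-2) + (-2*sqrt(5)) + (-2) + (0) + (0)] = 0/20 = 0
  <chi_rho, chi_7> = (1/20)[1*(7)*conj(2) + 1*(-5)*conj(-2) + 2*(sqrt(5)/2 + 5/2)*conj(1/2 - sqrt(5)/2) + 2*(-1/2 + sqrt(5)/2)*conj(-sqrt(5)/2 - 1/2) + 2*(5/2 - sqrt(5)/2)*conj(1/2 + sqrt(5)/2) + 2*(-sqrt(5)/2 - 1/2)*conj(-1/2 + sqrt(5)/2) + 5*(-1)*conj(0) + 5*(-1)*conj(0)]
      = (1/20)[(14) + (10) + (-2*sqrt(5)) + (-2) + (2*sqrt(5)) + (-2) + (0) + (0)] = 20/20 = 1
  <chi_rho, chi_8> = (1/20)[1*(7)*conj(2) + 1*(-5)*conj(2) + 2*(sqrt(5)/2 + 5/2)*conj(-sqrt(5)/2 - 1/2) + 2*(-1/2 + sqrt(5)/2)*conj(-1/2 + sqrt(5)/2) + 2*(5/2 - sqrt(5)/2)*conj(-1/2 + sqrt(5)/2) + 2*(-sqrt(5)/2 - 1/2)*conj(-sqrt(5)/2 - 1/2) + 5*(-1)*conj(0) + 5*(-1)*conj(0)]
      = (1/20)[(14) + (-10) + (-3*sqrt(5) - 5) + (3 - sqrt(5)) + (-5 + 3*sqrt(5)) + (sqrt(5) + 3) + (0) + (0)] = 0/20 = 0
Dimension check: dim(rho) = sum (mult * dim) = 0*1 + 1*1 + 0*1 + 0*1 + 2*2 + 0*2 + 1*2 + 0*2 = 7 = chi_rho(e) = 7.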